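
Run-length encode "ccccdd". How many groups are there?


Input: ccccdd
Scanning for consecutive runs:
  Group 1: 'c' x 4 (positions 0-3)
  Group 2: 'd' x 2 (positions 4-5)
Total groups: 2

2


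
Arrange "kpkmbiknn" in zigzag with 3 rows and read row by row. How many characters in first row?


Zigzag "kpkmbiknn" into 3 rows:
Placing characters:
  'k' => row 0
  'p' => row 1
  'k' => row 2
  'm' => row 1
  'b' => row 0
  'i' => row 1
  'k' => row 2
  'n' => row 1
  'n' => row 0
Rows:
  Row 0: "kbn"
  Row 1: "pmin"
  Row 2: "kk"
First row length: 3

3


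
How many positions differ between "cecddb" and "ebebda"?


Comparing "cecddb" and "ebebda" position by position:
  Position 0: 'c' vs 'e' => DIFFER
  Position 1: 'e' vs 'b' => DIFFER
  Position 2: 'c' vs 'e' => DIFFER
  Position 3: 'd' vs 'b' => DIFFER
  Position 4: 'd' vs 'd' => same
  Position 5: 'b' vs 'a' => DIFFER
Positions that differ: 5

5


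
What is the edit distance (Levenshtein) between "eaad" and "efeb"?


Computing edit distance: "eaad" -> "efeb"
DP table:
           e    f    e    b
      0    1    2    3    4
  e   1    0    1    2    3
  a   2    1    1    2    3
  a   3    2    2    2    3
  d   4    3    3    3    3
Edit distance = dp[4][4] = 3

3


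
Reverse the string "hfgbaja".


Input: hfgbaja
Reading characters right to left:
  Position 6: 'a'
  Position 5: 'j'
  Position 4: 'a'
  Position 3: 'b'
  Position 2: 'g'
  Position 1: 'f'
  Position 0: 'h'
Reversed: ajabgfh

ajabgfh


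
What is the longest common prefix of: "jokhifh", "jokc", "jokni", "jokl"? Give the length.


Words: jokhifh, jokc, jokni, jokl
  Position 0: all 'j' => match
  Position 1: all 'o' => match
  Position 2: all 'k' => match
  Position 3: ('h', 'c', 'n', 'l') => mismatch, stop
LCP = "jok" (length 3)

3


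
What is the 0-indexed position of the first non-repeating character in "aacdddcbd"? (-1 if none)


Input: aacdddcbd
Character frequencies:
  'a': 2
  'b': 1
  'c': 2
  'd': 4
Scanning left to right for freq == 1:
  Position 0 ('a'): freq=2, skip
  Position 1 ('a'): freq=2, skip
  Position 2 ('c'): freq=2, skip
  Position 3 ('d'): freq=4, skip
  Position 4 ('d'): freq=4, skip
  Position 5 ('d'): freq=4, skip
  Position 6 ('c'): freq=2, skip
  Position 7 ('b'): unique! => answer = 7

7


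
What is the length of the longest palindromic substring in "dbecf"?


Input: "dbecf"
Checking substrings for palindromes:
  No multi-char palindromic substrings found
Longest palindromic substring: "d" with length 1

1


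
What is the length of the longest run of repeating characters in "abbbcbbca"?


Input: "abbbcbbca"
Scanning for longest run:
  Position 1 ('b'): new char, reset run to 1
  Position 2 ('b'): continues run of 'b', length=2
  Position 3 ('b'): continues run of 'b', length=3
  Position 4 ('c'): new char, reset run to 1
  Position 5 ('b'): new char, reset run to 1
  Position 6 ('b'): continues run of 'b', length=2
  Position 7 ('c'): new char, reset run to 1
  Position 8 ('a'): new char, reset run to 1
Longest run: 'b' with length 3

3


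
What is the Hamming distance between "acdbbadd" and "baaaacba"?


Comparing "acdbbadd" and "baaaacba" position by position:
  Position 0: 'a' vs 'b' => differ
  Position 1: 'c' vs 'a' => differ
  Position 2: 'd' vs 'a' => differ
  Position 3: 'b' vs 'a' => differ
  Position 4: 'b' vs 'a' => differ
  Position 5: 'a' vs 'c' => differ
  Position 6: 'd' vs 'b' => differ
  Position 7: 'd' vs 'a' => differ
Total differences (Hamming distance): 8

8


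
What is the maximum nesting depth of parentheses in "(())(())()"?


Input: "(())(())()"
Tracking depth:
  Position 0 '(': depth becomes 1
  Position 1 '(': depth becomes 2
  Position 2 ')': depth becomes 1
  Position 3 ')': depth becomes 0
  Position 4 '(': depth becomes 1
  Position 5 '(': depth becomes 2
  Position 6 ')': depth becomes 1
  Position 7 ')': depth becomes 0
  Position 8 '(': depth becomes 1
  Position 9 ')': depth becomes 0
Maximum depth reached: 2

2


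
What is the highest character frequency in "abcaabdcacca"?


Input: abcaabdcacca
Character counts:
  'a': 5
  'b': 2
  'c': 4
  'd': 1
Maximum frequency: 5

5


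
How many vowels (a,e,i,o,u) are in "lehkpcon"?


Input: lehkpcon
Checking each character:
  'l' at position 0: consonant
  'e' at position 1: vowel (running total: 1)
  'h' at position 2: consonant
  'k' at position 3: consonant
  'p' at position 4: consonant
  'c' at position 5: consonant
  'o' at position 6: vowel (running total: 2)
  'n' at position 7: consonant
Total vowels: 2

2


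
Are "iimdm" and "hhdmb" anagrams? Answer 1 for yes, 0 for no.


Strings: "iimdm", "hhdmb"
Sorted first:  diimm
Sorted second: bdhhm
Differ at position 0: 'd' vs 'b' => not anagrams

0


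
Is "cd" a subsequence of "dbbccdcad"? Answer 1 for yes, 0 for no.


Check if "cd" is a subsequence of "dbbccdcad"
Greedy scan:
  Position 0 ('d'): no match needed
  Position 1 ('b'): no match needed
  Position 2 ('b'): no match needed
  Position 3 ('c'): matches sub[0] = 'c'
  Position 4 ('c'): no match needed
  Position 5 ('d'): matches sub[1] = 'd'
  Position 6 ('c'): no match needed
  Position 7 ('a'): no match needed
  Position 8 ('d'): no match needed
All 2 characters matched => is a subsequence

1


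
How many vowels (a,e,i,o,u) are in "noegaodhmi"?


Input: noegaodhmi
Checking each character:
  'n' at position 0: consonant
  'o' at position 1: vowel (running total: 1)
  'e' at position 2: vowel (running total: 2)
  'g' at position 3: consonant
  'a' at position 4: vowel (running total: 3)
  'o' at position 5: vowel (running total: 4)
  'd' at position 6: consonant
  'h' at position 7: consonant
  'm' at position 8: consonant
  'i' at position 9: vowel (running total: 5)
Total vowels: 5

5


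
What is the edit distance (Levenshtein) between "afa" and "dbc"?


Computing edit distance: "afa" -> "dbc"
DP table:
           d    b    c
      0    1    2    3
  a   1    1    2    3
  f   2    2    2    3
  a   3    3    3    3
Edit distance = dp[3][3] = 3

3


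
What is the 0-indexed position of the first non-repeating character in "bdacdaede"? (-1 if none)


Input: bdacdaede
Character frequencies:
  'a': 2
  'b': 1
  'c': 1
  'd': 3
  'e': 2
Scanning left to right for freq == 1:
  Position 0 ('b'): unique! => answer = 0

0


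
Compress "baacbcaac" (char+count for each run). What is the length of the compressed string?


Input: baacbcaac
Runs:
  'b' x 1 => "b1"
  'a' x 2 => "a2"
  'c' x 1 => "c1"
  'b' x 1 => "b1"
  'c' x 1 => "c1"
  'a' x 2 => "a2"
  'c' x 1 => "c1"
Compressed: "b1a2c1b1c1a2c1"
Compressed length: 14

14


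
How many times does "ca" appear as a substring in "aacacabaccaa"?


Searching for "ca" in "aacacabaccaa"
Scanning each position:
  Position 0: "aa" => no
  Position 1: "ac" => no
  Position 2: "ca" => MATCH
  Position 3: "ac" => no
  Position 4: "ca" => MATCH
  Position 5: "ab" => no
  Position 6: "ba" => no
  Position 7: "ac" => no
  Position 8: "cc" => no
  Position 9: "ca" => MATCH
  Position 10: "aa" => no
Total occurrences: 3

3


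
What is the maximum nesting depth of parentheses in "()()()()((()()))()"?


Input: "()()()()((()()))()"
Tracking depth:
  Position 0 '(': depth becomes 1
  Position 1 ')': depth becomes 0
  Position 2 '(': depth becomes 1
  Position 3 ')': depth becomes 0
  Position 4 '(': depth becomes 1
  Position 5 ')': depth becomes 0
  Position 6 '(': depth becomes 1
  Position 7 ')': depth becomes 0
  Position 8 '(': depth becomes 1
  Position 9 '(': depth becomes 2
  Position 10 '(': depth becomes 3
  Position 11 ')': depth becomes 2
  Position 12 '(': depth becomes 3
  Position 13 ')': depth becomes 2
  Position 14 ')': depth becomes 1
  Position 15 ')': depth becomes 0
  Position 16 '(': depth becomes 1
  Position 17 ')': depth becomes 0
Maximum depth reached: 3

3


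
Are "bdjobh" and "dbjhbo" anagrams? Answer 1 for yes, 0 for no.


Strings: "bdjobh", "dbjhbo"
Sorted first:  bbdhjo
Sorted second: bbdhjo
Sorted forms match => anagrams

1


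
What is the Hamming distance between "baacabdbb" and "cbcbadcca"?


Comparing "baacabdbb" and "cbcbadcca" position by position:
  Position 0: 'b' vs 'c' => differ
  Position 1: 'a' vs 'b' => differ
  Position 2: 'a' vs 'c' => differ
  Position 3: 'c' vs 'b' => differ
  Position 4: 'a' vs 'a' => same
  Position 5: 'b' vs 'd' => differ
  Position 6: 'd' vs 'c' => differ
  Position 7: 'b' vs 'c' => differ
  Position 8: 'b' vs 'a' => differ
Total differences (Hamming distance): 8

8


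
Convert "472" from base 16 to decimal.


Input: "472" in base 16
Positional expansion:
  Digit '4' (value 4) x 16^2 = 1024
  Digit '7' (value 7) x 16^1 = 112
  Digit '2' (value 2) x 16^0 = 2
Sum = 1138

1138


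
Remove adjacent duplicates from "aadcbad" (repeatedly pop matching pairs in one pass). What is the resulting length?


Input: aadcbad
Stack-based adjacent duplicate removal:
  Read 'a': push. Stack: a
  Read 'a': matches stack top 'a' => pop. Stack: (empty)
  Read 'd': push. Stack: d
  Read 'c': push. Stack: dc
  Read 'b': push. Stack: dcb
  Read 'a': push. Stack: dcba
  Read 'd': push. Stack: dcbad
Final stack: "dcbad" (length 5)

5


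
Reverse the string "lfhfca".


Input: lfhfca
Reading characters right to left:
  Position 5: 'a'
  Position 4: 'c'
  Position 3: 'f'
  Position 2: 'h'
  Position 1: 'f'
  Position 0: 'l'
Reversed: acfhfl

acfhfl


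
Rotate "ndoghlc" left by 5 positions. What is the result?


Input: "ndoghlc", rotate left by 5
First 5 characters: "ndogh"
Remaining characters: "lc"
Concatenate remaining + first: "lc" + "ndogh" = "lcndogh"

lcndogh


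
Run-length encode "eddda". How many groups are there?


Input: eddda
Scanning for consecutive runs:
  Group 1: 'e' x 1 (positions 0-0)
  Group 2: 'd' x 3 (positions 1-3)
  Group 3: 'a' x 1 (positions 4-4)
Total groups: 3

3


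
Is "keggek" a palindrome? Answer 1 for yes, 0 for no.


Input: keggek
Reversed: keggek
  Compare pos 0 ('k') with pos 5 ('k'): match
  Compare pos 1 ('e') with pos 4 ('e'): match
  Compare pos 2 ('g') with pos 3 ('g'): match
Result: palindrome

1


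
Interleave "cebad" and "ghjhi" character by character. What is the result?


Interleaving "cebad" and "ghjhi":
  Position 0: 'c' from first, 'g' from second => "cg"
  Position 1: 'e' from first, 'h' from second => "eh"
  Position 2: 'b' from first, 'j' from second => "bj"
  Position 3: 'a' from first, 'h' from second => "ah"
  Position 4: 'd' from first, 'i' from second => "di"
Result: cgehbjahdi

cgehbjahdi


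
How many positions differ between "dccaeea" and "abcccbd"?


Comparing "dccaeea" and "abcccbd" position by position:
  Position 0: 'd' vs 'a' => DIFFER
  Position 1: 'c' vs 'b' => DIFFER
  Position 2: 'c' vs 'c' => same
  Position 3: 'a' vs 'c' => DIFFER
  Position 4: 'e' vs 'c' => DIFFER
  Position 5: 'e' vs 'b' => DIFFER
  Position 6: 'a' vs 'd' => DIFFER
Positions that differ: 6

6


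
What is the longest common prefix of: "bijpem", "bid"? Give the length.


Words: bijpem, bid
  Position 0: all 'b' => match
  Position 1: all 'i' => match
  Position 2: ('j', 'd') => mismatch, stop
LCP = "bi" (length 2)

2


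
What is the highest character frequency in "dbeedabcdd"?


Input: dbeedabcdd
Character counts:
  'a': 1
  'b': 2
  'c': 1
  'd': 4
  'e': 2
Maximum frequency: 4

4


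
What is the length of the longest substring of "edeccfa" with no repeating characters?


Input: "edeccfa"
Sliding window (track last position of each char):
  Position 0 ('e'): window [0,0] length 1 -- new best
  Position 1 ('d'): window [0,1] length 2 -- new best
  Position 2 ('e'): repeat (last at 0), move window start to 1
  Position 2 ('e'): window [1,2] length 2
  Position 3 ('c'): window [1,3] length 3 -- new best
  Position 4 ('c'): repeat (last at 3), move window start to 4
  Position 4 ('c'): window [4,4] length 1
  Position 5 ('f'): window [4,5] length 2
  Position 6 ('a'): window [4,6] length 3
Longest substring with no repeats: "dec" with length 3

3


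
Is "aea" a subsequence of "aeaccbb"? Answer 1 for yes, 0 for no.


Check if "aea" is a subsequence of "aeaccbb"
Greedy scan:
  Position 0 ('a'): matches sub[0] = 'a'
  Position 1 ('e'): matches sub[1] = 'e'
  Position 2 ('a'): matches sub[2] = 'a'
  Position 3 ('c'): no match needed
  Position 4 ('c'): no match needed
  Position 5 ('b'): no match needed
  Position 6 ('b'): no match needed
All 3 characters matched => is a subsequence

1


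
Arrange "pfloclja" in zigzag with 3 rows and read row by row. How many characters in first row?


Zigzag "pfloclja" into 3 rows:
Placing characters:
  'p' => row 0
  'f' => row 1
  'l' => row 2
  'o' => row 1
  'c' => row 0
  'l' => row 1
  'j' => row 2
  'a' => row 1
Rows:
  Row 0: "pc"
  Row 1: "fola"
  Row 2: "lj"
First row length: 2

2


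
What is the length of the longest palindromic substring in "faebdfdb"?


Input: "faebdfdb"
Checking substrings for palindromes:
  [3:8] "bdfdb" (len 5) => palindrome
  [4:7] "dfd" (len 3) => palindrome
Longest palindromic substring: "bdfdb" with length 5

5


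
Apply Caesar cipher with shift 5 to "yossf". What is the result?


Caesar cipher: shift "yossf" by 5
  'y' (pos 24) + 5 = pos 3 = 'd'
  'o' (pos 14) + 5 = pos 19 = 't'
  's' (pos 18) + 5 = pos 23 = 'x'
  's' (pos 18) + 5 = pos 23 = 'x'
  'f' (pos 5) + 5 = pos 10 = 'k'
Result: dtxxk

dtxxk


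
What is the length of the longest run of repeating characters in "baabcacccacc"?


Input: "baabcacccacc"
Scanning for longest run:
  Position 1 ('a'): new char, reset run to 1
  Position 2 ('a'): continues run of 'a', length=2
  Position 3 ('b'): new char, reset run to 1
  Position 4 ('c'): new char, reset run to 1
  Position 5 ('a'): new char, reset run to 1
  Position 6 ('c'): new char, reset run to 1
  Position 7 ('c'): continues run of 'c', length=2
  Position 8 ('c'): continues run of 'c', length=3
  Position 9 ('a'): new char, reset run to 1
  Position 10 ('c'): new char, reset run to 1
  Position 11 ('c'): continues run of 'c', length=2
Longest run: 'c' with length 3

3


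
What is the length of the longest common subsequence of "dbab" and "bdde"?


LCS of "dbab" and "bdde"
DP table:
           b    d    d    e
      0    0    0    0    0
  d   0    0    1    1    1
  b   0    1    1    1    1
  a   0    1    1    1    1
  b   0    1    1    1    1
LCS length = dp[4][4] = 1

1


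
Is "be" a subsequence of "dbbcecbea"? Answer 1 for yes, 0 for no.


Check if "be" is a subsequence of "dbbcecbea"
Greedy scan:
  Position 0 ('d'): no match needed
  Position 1 ('b'): matches sub[0] = 'b'
  Position 2 ('b'): no match needed
  Position 3 ('c'): no match needed
  Position 4 ('e'): matches sub[1] = 'e'
  Position 5 ('c'): no match needed
  Position 6 ('b'): no match needed
  Position 7 ('e'): no match needed
  Position 8 ('a'): no match needed
All 2 characters matched => is a subsequence

1


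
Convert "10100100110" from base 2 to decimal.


Input: "10100100110" in base 2
Positional expansion:
  Digit '1' (value 1) x 2^10 = 1024
  Digit '0' (value 0) x 2^9 = 0
  Digit '1' (value 1) x 2^8 = 256
  Digit '0' (value 0) x 2^7 = 0
  Digit '0' (value 0) x 2^6 = 0
  Digit '1' (value 1) x 2^5 = 32
  Digit '0' (value 0) x 2^4 = 0
  Digit '0' (value 0) x 2^3 = 0
  Digit '1' (value 1) x 2^2 = 4
  Digit '1' (value 1) x 2^1 = 2
  Digit '0' (value 0) x 2^0 = 0
Sum = 1318

1318


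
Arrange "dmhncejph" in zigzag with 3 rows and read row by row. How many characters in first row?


Zigzag "dmhncejph" into 3 rows:
Placing characters:
  'd' => row 0
  'm' => row 1
  'h' => row 2
  'n' => row 1
  'c' => row 0
  'e' => row 1
  'j' => row 2
  'p' => row 1
  'h' => row 0
Rows:
  Row 0: "dch"
  Row 1: "mnep"
  Row 2: "hj"
First row length: 3

3


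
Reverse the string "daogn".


Input: daogn
Reading characters right to left:
  Position 4: 'n'
  Position 3: 'g'
  Position 2: 'o'
  Position 1: 'a'
  Position 0: 'd'
Reversed: ngoad

ngoad


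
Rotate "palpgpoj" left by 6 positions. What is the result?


Input: "palpgpoj", rotate left by 6
First 6 characters: "palpgp"
Remaining characters: "oj"
Concatenate remaining + first: "oj" + "palpgp" = "ojpalpgp"

ojpalpgp


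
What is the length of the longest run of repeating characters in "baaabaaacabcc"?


Input: "baaabaaacabcc"
Scanning for longest run:
  Position 1 ('a'): new char, reset run to 1
  Position 2 ('a'): continues run of 'a', length=2
  Position 3 ('a'): continues run of 'a', length=3
  Position 4 ('b'): new char, reset run to 1
  Position 5 ('a'): new char, reset run to 1
  Position 6 ('a'): continues run of 'a', length=2
  Position 7 ('a'): continues run of 'a', length=3
  Position 8 ('c'): new char, reset run to 1
  Position 9 ('a'): new char, reset run to 1
  Position 10 ('b'): new char, reset run to 1
  Position 11 ('c'): new char, reset run to 1
  Position 12 ('c'): continues run of 'c', length=2
Longest run: 'a' with length 3

3


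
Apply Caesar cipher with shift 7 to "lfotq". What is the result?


Caesar cipher: shift "lfotq" by 7
  'l' (pos 11) + 7 = pos 18 = 's'
  'f' (pos 5) + 7 = pos 12 = 'm'
  'o' (pos 14) + 7 = pos 21 = 'v'
  't' (pos 19) + 7 = pos 0 = 'a'
  'q' (pos 16) + 7 = pos 23 = 'x'
Result: smvax

smvax


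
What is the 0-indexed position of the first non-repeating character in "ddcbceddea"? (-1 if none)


Input: ddcbceddea
Character frequencies:
  'a': 1
  'b': 1
  'c': 2
  'd': 4
  'e': 2
Scanning left to right for freq == 1:
  Position 0 ('d'): freq=4, skip
  Position 1 ('d'): freq=4, skip
  Position 2 ('c'): freq=2, skip
  Position 3 ('b'): unique! => answer = 3

3


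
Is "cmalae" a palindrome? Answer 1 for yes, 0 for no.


Input: cmalae
Reversed: ealamc
  Compare pos 0 ('c') with pos 5 ('e'): MISMATCH
  Compare pos 1 ('m') with pos 4 ('a'): MISMATCH
  Compare pos 2 ('a') with pos 3 ('l'): MISMATCH
Result: not a palindrome

0


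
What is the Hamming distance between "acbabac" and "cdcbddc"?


Comparing "acbabac" and "cdcbddc" position by position:
  Position 0: 'a' vs 'c' => differ
  Position 1: 'c' vs 'd' => differ
  Position 2: 'b' vs 'c' => differ
  Position 3: 'a' vs 'b' => differ
  Position 4: 'b' vs 'd' => differ
  Position 5: 'a' vs 'd' => differ
  Position 6: 'c' vs 'c' => same
Total differences (Hamming distance): 6

6


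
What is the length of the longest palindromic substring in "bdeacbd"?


Input: "bdeacbd"
Checking substrings for palindromes:
  No multi-char palindromic substrings found
Longest palindromic substring: "b" with length 1

1


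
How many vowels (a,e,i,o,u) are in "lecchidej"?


Input: lecchidej
Checking each character:
  'l' at position 0: consonant
  'e' at position 1: vowel (running total: 1)
  'c' at position 2: consonant
  'c' at position 3: consonant
  'h' at position 4: consonant
  'i' at position 5: vowel (running total: 2)
  'd' at position 6: consonant
  'e' at position 7: vowel (running total: 3)
  'j' at position 8: consonant
Total vowels: 3

3


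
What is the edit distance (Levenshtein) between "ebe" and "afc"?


Computing edit distance: "ebe" -> "afc"
DP table:
           a    f    c
      0    1    2    3
  e   1    1    2    3
  b   2    2    2    3
  e   3    3    3    3
Edit distance = dp[3][3] = 3

3


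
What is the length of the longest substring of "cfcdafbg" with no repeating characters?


Input: "cfcdafbg"
Sliding window (track last position of each char):
  Position 0 ('c'): window [0,0] length 1 -- new best
  Position 1 ('f'): window [0,1] length 2 -- new best
  Position 2 ('c'): repeat (last at 0), move window start to 1
  Position 2 ('c'): window [1,2] length 2
  Position 3 ('d'): window [1,3] length 3 -- new best
  Position 4 ('a'): window [1,4] length 4 -- new best
  Position 5 ('f'): repeat (last at 1), move window start to 2
  Position 5 ('f'): window [2,5] length 4
  Position 6 ('b'): window [2,6] length 5 -- new best
  Position 7 ('g'): window [2,7] length 6 -- new best
Longest substring with no repeats: "cdafbg" with length 6

6


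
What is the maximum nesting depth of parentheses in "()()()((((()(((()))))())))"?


Input: "()()()((((()(((()))))())))"
Tracking depth:
  Position 0 '(': depth becomes 1
  Position 1 ')': depth becomes 0
  Position 2 '(': depth becomes 1
  Position 3 ')': depth becomes 0
  Position 4 '(': depth becomes 1
  Position 5 ')': depth becomes 0
  Position 6 '(': depth becomes 1
  Position 7 '(': depth becomes 2
  Position 8 '(': depth becomes 3
  Position 9 '(': depth becomes 4
  Position 10 '(': depth becomes 5
  Position 11 ')': depth becomes 4
  Position 12 '(': depth becomes 5
  Position 13 '(': depth becomes 6
  Position 14 '(': depth becomes 7
  Position 15 '(': depth becomes 8
  Position 16 ')': depth becomes 7
  Position 17 ')': depth becomes 6
  Position 18 ')': depth becomes 5
  Position 19 ')': depth becomes 4
  Position 20 ')': depth becomes 3
  Position 21 '(': depth becomes 4
  Position 22 ')': depth becomes 3
  Position 23 ')': depth becomes 2
  Position 24 ')': depth becomes 1
  Position 25 ')': depth becomes 0
Maximum depth reached: 8

8


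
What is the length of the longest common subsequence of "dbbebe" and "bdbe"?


LCS of "dbbebe" and "bdbe"
DP table:
           b    d    b    e
      0    0    0    0    0
  d   0    0    1    1    1
  b   0    1    1    2    2
  b   0    1    1    2    2
  e   0    1    1    2    3
  b   0    1    1    2    3
  e   0    1    1    2    3
LCS length = dp[6][4] = 3

3


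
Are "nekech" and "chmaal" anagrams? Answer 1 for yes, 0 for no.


Strings: "nekech", "chmaal"
Sorted first:  ceehkn
Sorted second: aachlm
Differ at position 0: 'c' vs 'a' => not anagrams

0


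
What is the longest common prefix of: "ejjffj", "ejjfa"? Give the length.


Words: ejjffj, ejjfa
  Position 0: all 'e' => match
  Position 1: all 'j' => match
  Position 2: all 'j' => match
  Position 3: all 'f' => match
  Position 4: ('f', 'a') => mismatch, stop
LCP = "ejjf" (length 4)

4


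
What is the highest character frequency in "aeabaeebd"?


Input: aeabaeebd
Character counts:
  'a': 3
  'b': 2
  'd': 1
  'e': 3
Maximum frequency: 3

3


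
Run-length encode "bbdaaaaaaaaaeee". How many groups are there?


Input: bbdaaaaaaaaaeee
Scanning for consecutive runs:
  Group 1: 'b' x 2 (positions 0-1)
  Group 2: 'd' x 1 (positions 2-2)
  Group 3: 'a' x 9 (positions 3-11)
  Group 4: 'e' x 3 (positions 12-14)
Total groups: 4

4


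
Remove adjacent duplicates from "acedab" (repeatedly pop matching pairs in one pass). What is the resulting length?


Input: acedab
Stack-based adjacent duplicate removal:
  Read 'a': push. Stack: a
  Read 'c': push. Stack: ac
  Read 'e': push. Stack: ace
  Read 'd': push. Stack: aced
  Read 'a': push. Stack: aceda
  Read 'b': push. Stack: acedab
Final stack: "acedab" (length 6)

6


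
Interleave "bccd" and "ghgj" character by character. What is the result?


Interleaving "bccd" and "ghgj":
  Position 0: 'b' from first, 'g' from second => "bg"
  Position 1: 'c' from first, 'h' from second => "ch"
  Position 2: 'c' from first, 'g' from second => "cg"
  Position 3: 'd' from first, 'j' from second => "dj"
Result: bgchcgdj

bgchcgdj


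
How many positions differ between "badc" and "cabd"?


Comparing "badc" and "cabd" position by position:
  Position 0: 'b' vs 'c' => DIFFER
  Position 1: 'a' vs 'a' => same
  Position 2: 'd' vs 'b' => DIFFER
  Position 3: 'c' vs 'd' => DIFFER
Positions that differ: 3

3


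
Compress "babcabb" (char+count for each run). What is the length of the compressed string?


Input: babcabb
Runs:
  'b' x 1 => "b1"
  'a' x 1 => "a1"
  'b' x 1 => "b1"
  'c' x 1 => "c1"
  'a' x 1 => "a1"
  'b' x 2 => "b2"
Compressed: "b1a1b1c1a1b2"
Compressed length: 12

12


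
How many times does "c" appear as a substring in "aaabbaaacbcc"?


Searching for "c" in "aaabbaaacbcc"
Scanning each position:
  Position 0: "a" => no
  Position 1: "a" => no
  Position 2: "a" => no
  Position 3: "b" => no
  Position 4: "b" => no
  Position 5: "a" => no
  Position 6: "a" => no
  Position 7: "a" => no
  Position 8: "c" => MATCH
  Position 9: "b" => no
  Position 10: "c" => MATCH
  Position 11: "c" => MATCH
Total occurrences: 3

3


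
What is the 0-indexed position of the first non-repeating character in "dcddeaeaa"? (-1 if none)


Input: dcddeaeaa
Character frequencies:
  'a': 3
  'c': 1
  'd': 3
  'e': 2
Scanning left to right for freq == 1:
  Position 0 ('d'): freq=3, skip
  Position 1 ('c'): unique! => answer = 1

1


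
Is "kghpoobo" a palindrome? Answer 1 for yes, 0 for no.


Input: kghpoobo
Reversed: oboophgk
  Compare pos 0 ('k') with pos 7 ('o'): MISMATCH
  Compare pos 1 ('g') with pos 6 ('b'): MISMATCH
  Compare pos 2 ('h') with pos 5 ('o'): MISMATCH
  Compare pos 3 ('p') with pos 4 ('o'): MISMATCH
Result: not a palindrome

0


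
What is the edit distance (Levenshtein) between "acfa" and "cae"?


Computing edit distance: "acfa" -> "cae"
DP table:
           c    a    e
      0    1    2    3
  a   1    1    1    2
  c   2    1    2    2
  f   3    2    2    3
  a   4    3    2    3
Edit distance = dp[4][3] = 3

3


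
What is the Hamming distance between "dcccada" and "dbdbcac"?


Comparing "dcccada" and "dbdbcac" position by position:
  Position 0: 'd' vs 'd' => same
  Position 1: 'c' vs 'b' => differ
  Position 2: 'c' vs 'd' => differ
  Position 3: 'c' vs 'b' => differ
  Position 4: 'a' vs 'c' => differ
  Position 5: 'd' vs 'a' => differ
  Position 6: 'a' vs 'c' => differ
Total differences (Hamming distance): 6

6


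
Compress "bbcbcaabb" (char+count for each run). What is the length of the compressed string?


Input: bbcbcaabb
Runs:
  'b' x 2 => "b2"
  'c' x 1 => "c1"
  'b' x 1 => "b1"
  'c' x 1 => "c1"
  'a' x 2 => "a2"
  'b' x 2 => "b2"
Compressed: "b2c1b1c1a2b2"
Compressed length: 12

12


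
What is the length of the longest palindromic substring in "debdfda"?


Input: "debdfda"
Checking substrings for palindromes:
  [3:6] "dfd" (len 3) => palindrome
Longest palindromic substring: "dfd" with length 3

3


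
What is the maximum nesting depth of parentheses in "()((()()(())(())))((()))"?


Input: "()((()()(())(())))((()))"
Tracking depth:
  Position 0 '(': depth becomes 1
  Position 1 ')': depth becomes 0
  Position 2 '(': depth becomes 1
  Position 3 '(': depth becomes 2
  Position 4 '(': depth becomes 3
  Position 5 ')': depth becomes 2
  Position 6 '(': depth becomes 3
  Position 7 ')': depth becomes 2
  Position 8 '(': depth becomes 3
  Position 9 '(': depth becomes 4
  Position 10 ')': depth becomes 3
  Position 11 ')': depth becomes 2
  Position 12 '(': depth becomes 3
  Position 13 '(': depth becomes 4
  Position 14 ')': depth becomes 3
  Position 15 ')': depth becomes 2
  Position 16 ')': depth becomes 1
  Position 17 ')': depth becomes 0
  Position 18 '(': depth becomes 1
  Position 19 '(': depth becomes 2
  Position 20 '(': depth becomes 3
  Position 21 ')': depth becomes 2
  Position 22 ')': depth becomes 1
  Position 23 ')': depth becomes 0
Maximum depth reached: 4

4


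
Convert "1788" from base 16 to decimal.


Input: "1788" in base 16
Positional expansion:
  Digit '1' (value 1) x 16^3 = 4096
  Digit '7' (value 7) x 16^2 = 1792
  Digit '8' (value 8) x 16^1 = 128
  Digit '8' (value 8) x 16^0 = 8
Sum = 6024

6024


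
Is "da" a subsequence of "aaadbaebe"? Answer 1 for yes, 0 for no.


Check if "da" is a subsequence of "aaadbaebe"
Greedy scan:
  Position 0 ('a'): no match needed
  Position 1 ('a'): no match needed
  Position 2 ('a'): no match needed
  Position 3 ('d'): matches sub[0] = 'd'
  Position 4 ('b'): no match needed
  Position 5 ('a'): matches sub[1] = 'a'
  Position 6 ('e'): no match needed
  Position 7 ('b'): no match needed
  Position 8 ('e'): no match needed
All 2 characters matched => is a subsequence

1


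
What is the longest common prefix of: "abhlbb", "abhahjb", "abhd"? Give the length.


Words: abhlbb, abhahjb, abhd
  Position 0: all 'a' => match
  Position 1: all 'b' => match
  Position 2: all 'h' => match
  Position 3: ('l', 'a', 'd') => mismatch, stop
LCP = "abh" (length 3)

3


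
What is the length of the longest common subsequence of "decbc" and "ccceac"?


LCS of "decbc" and "ccceac"
DP table:
           c    c    c    e    a    c
      0    0    0    0    0    0    0
  d   0    0    0    0    0    0    0
  e   0    0    0    0    1    1    1
  c   0    1    1    1    1    1    2
  b   0    1    1    1    1    1    2
  c   0    1    2    2    2    2    2
LCS length = dp[5][6] = 2

2


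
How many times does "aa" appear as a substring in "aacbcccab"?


Searching for "aa" in "aacbcccab"
Scanning each position:
  Position 0: "aa" => MATCH
  Position 1: "ac" => no
  Position 2: "cb" => no
  Position 3: "bc" => no
  Position 4: "cc" => no
  Position 5: "cc" => no
  Position 6: "ca" => no
  Position 7: "ab" => no
Total occurrences: 1

1


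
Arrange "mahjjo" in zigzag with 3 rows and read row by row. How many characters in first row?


Zigzag "mahjjo" into 3 rows:
Placing characters:
  'm' => row 0
  'a' => row 1
  'h' => row 2
  'j' => row 1
  'j' => row 0
  'o' => row 1
Rows:
  Row 0: "mj"
  Row 1: "ajo"
  Row 2: "h"
First row length: 2

2


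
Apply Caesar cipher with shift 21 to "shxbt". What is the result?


Caesar cipher: shift "shxbt" by 21
  's' (pos 18) + 21 = pos 13 = 'n'
  'h' (pos 7) + 21 = pos 2 = 'c'
  'x' (pos 23) + 21 = pos 18 = 's'
  'b' (pos 1) + 21 = pos 22 = 'w'
  't' (pos 19) + 21 = pos 14 = 'o'
Result: ncswo

ncswo


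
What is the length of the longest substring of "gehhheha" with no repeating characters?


Input: "gehhheha"
Sliding window (track last position of each char):
  Position 0 ('g'): window [0,0] length 1 -- new best
  Position 1 ('e'): window [0,1] length 2 -- new best
  Position 2 ('h'): window [0,2] length 3 -- new best
  Position 3 ('h'): repeat (last at 2), move window start to 3
  Position 3 ('h'): window [3,3] length 1
  Position 4 ('h'): repeat (last at 3), move window start to 4
  Position 4 ('h'): window [4,4] length 1
  Position 5 ('e'): window [4,5] length 2
  Position 6 ('h'): repeat (last at 4), move window start to 5
  Position 6 ('h'): window [5,6] length 2
  Position 7 ('a'): window [5,7] length 3
Longest substring with no repeats: "geh" with length 3

3


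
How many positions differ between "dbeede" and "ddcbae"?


Comparing "dbeede" and "ddcbae" position by position:
  Position 0: 'd' vs 'd' => same
  Position 1: 'b' vs 'd' => DIFFER
  Position 2: 'e' vs 'c' => DIFFER
  Position 3: 'e' vs 'b' => DIFFER
  Position 4: 'd' vs 'a' => DIFFER
  Position 5: 'e' vs 'e' => same
Positions that differ: 4

4


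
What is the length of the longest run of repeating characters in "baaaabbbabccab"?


Input: "baaaabbbabccab"
Scanning for longest run:
  Position 1 ('a'): new char, reset run to 1
  Position 2 ('a'): continues run of 'a', length=2
  Position 3 ('a'): continues run of 'a', length=3
  Position 4 ('a'): continues run of 'a', length=4
  Position 5 ('b'): new char, reset run to 1
  Position 6 ('b'): continues run of 'b', length=2
  Position 7 ('b'): continues run of 'b', length=3
  Position 8 ('a'): new char, reset run to 1
  Position 9 ('b'): new char, reset run to 1
  Position 10 ('c'): new char, reset run to 1
  Position 11 ('c'): continues run of 'c', length=2
  Position 12 ('a'): new char, reset run to 1
  Position 13 ('b'): new char, reset run to 1
Longest run: 'a' with length 4

4


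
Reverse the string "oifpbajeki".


Input: oifpbajeki
Reading characters right to left:
  Position 9: 'i'
  Position 8: 'k'
  Position 7: 'e'
  Position 6: 'j'
  Position 5: 'a'
  Position 4: 'b'
  Position 3: 'p'
  Position 2: 'f'
  Position 1: 'i'
  Position 0: 'o'
Reversed: ikejabpfio

ikejabpfio


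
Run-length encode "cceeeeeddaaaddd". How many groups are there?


Input: cceeeeeddaaaddd
Scanning for consecutive runs:
  Group 1: 'c' x 2 (positions 0-1)
  Group 2: 'e' x 5 (positions 2-6)
  Group 3: 'd' x 2 (positions 7-8)
  Group 4: 'a' x 3 (positions 9-11)
  Group 5: 'd' x 3 (positions 12-14)
Total groups: 5

5


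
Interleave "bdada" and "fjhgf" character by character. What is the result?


Interleaving "bdada" and "fjhgf":
  Position 0: 'b' from first, 'f' from second => "bf"
  Position 1: 'd' from first, 'j' from second => "dj"
  Position 2: 'a' from first, 'h' from second => "ah"
  Position 3: 'd' from first, 'g' from second => "dg"
  Position 4: 'a' from first, 'f' from second => "af"
Result: bfdjahdgaf

bfdjahdgaf


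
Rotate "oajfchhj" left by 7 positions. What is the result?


Input: "oajfchhj", rotate left by 7
First 7 characters: "oajfchh"
Remaining characters: "j"
Concatenate remaining + first: "j" + "oajfchh" = "joajfchh"

joajfchh


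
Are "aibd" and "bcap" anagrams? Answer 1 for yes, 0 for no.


Strings: "aibd", "bcap"
Sorted first:  abdi
Sorted second: abcp
Differ at position 2: 'd' vs 'c' => not anagrams

0


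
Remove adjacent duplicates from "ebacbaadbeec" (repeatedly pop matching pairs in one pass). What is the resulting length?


Input: ebacbaadbeec
Stack-based adjacent duplicate removal:
  Read 'e': push. Stack: e
  Read 'b': push. Stack: eb
  Read 'a': push. Stack: eba
  Read 'c': push. Stack: ebac
  Read 'b': push. Stack: ebacb
  Read 'a': push. Stack: ebacba
  Read 'a': matches stack top 'a' => pop. Stack: ebacb
  Read 'd': push. Stack: ebacbd
  Read 'b': push. Stack: ebacbdb
  Read 'e': push. Stack: ebacbdbe
  Read 'e': matches stack top 'e' => pop. Stack: ebacbdb
  Read 'c': push. Stack: ebacbdbc
Final stack: "ebacbdbc" (length 8)

8


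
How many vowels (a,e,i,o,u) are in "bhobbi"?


Input: bhobbi
Checking each character:
  'b' at position 0: consonant
  'h' at position 1: consonant
  'o' at position 2: vowel (running total: 1)
  'b' at position 3: consonant
  'b' at position 4: consonant
  'i' at position 5: vowel (running total: 2)
Total vowels: 2

2


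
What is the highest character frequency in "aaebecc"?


Input: aaebecc
Character counts:
  'a': 2
  'b': 1
  'c': 2
  'e': 2
Maximum frequency: 2

2


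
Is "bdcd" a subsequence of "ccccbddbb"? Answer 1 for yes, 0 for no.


Check if "bdcd" is a subsequence of "ccccbddbb"
Greedy scan:
  Position 0 ('c'): no match needed
  Position 1 ('c'): no match needed
  Position 2 ('c'): no match needed
  Position 3 ('c'): no match needed
  Position 4 ('b'): matches sub[0] = 'b'
  Position 5 ('d'): matches sub[1] = 'd'
  Position 6 ('d'): no match needed
  Position 7 ('b'): no match needed
  Position 8 ('b'): no match needed
Only matched 2/4 characters => not a subsequence

0


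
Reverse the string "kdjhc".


Input: kdjhc
Reading characters right to left:
  Position 4: 'c'
  Position 3: 'h'
  Position 2: 'j'
  Position 1: 'd'
  Position 0: 'k'
Reversed: chjdk

chjdk


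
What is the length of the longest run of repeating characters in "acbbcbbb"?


Input: "acbbcbbb"
Scanning for longest run:
  Position 1 ('c'): new char, reset run to 1
  Position 2 ('b'): new char, reset run to 1
  Position 3 ('b'): continues run of 'b', length=2
  Position 4 ('c'): new char, reset run to 1
  Position 5 ('b'): new char, reset run to 1
  Position 6 ('b'): continues run of 'b', length=2
  Position 7 ('b'): continues run of 'b', length=3
Longest run: 'b' with length 3

3


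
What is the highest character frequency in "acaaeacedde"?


Input: acaaeacedde
Character counts:
  'a': 4
  'c': 2
  'd': 2
  'e': 3
Maximum frequency: 4

4


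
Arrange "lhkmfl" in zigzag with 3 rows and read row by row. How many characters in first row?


Zigzag "lhkmfl" into 3 rows:
Placing characters:
  'l' => row 0
  'h' => row 1
  'k' => row 2
  'm' => row 1
  'f' => row 0
  'l' => row 1
Rows:
  Row 0: "lf"
  Row 1: "hml"
  Row 2: "k"
First row length: 2

2


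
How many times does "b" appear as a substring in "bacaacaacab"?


Searching for "b" in "bacaacaacab"
Scanning each position:
  Position 0: "b" => MATCH
  Position 1: "a" => no
  Position 2: "c" => no
  Position 3: "a" => no
  Position 4: "a" => no
  Position 5: "c" => no
  Position 6: "a" => no
  Position 7: "a" => no
  Position 8: "c" => no
  Position 9: "a" => no
  Position 10: "b" => MATCH
Total occurrences: 2

2


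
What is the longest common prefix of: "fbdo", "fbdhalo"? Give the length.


Words: fbdo, fbdhalo
  Position 0: all 'f' => match
  Position 1: all 'b' => match
  Position 2: all 'd' => match
  Position 3: ('o', 'h') => mismatch, stop
LCP = "fbd" (length 3)

3


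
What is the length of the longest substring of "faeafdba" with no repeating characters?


Input: "faeafdba"
Sliding window (track last position of each char):
  Position 0 ('f'): window [0,0] length 1 -- new best
  Position 1 ('a'): window [0,1] length 2 -- new best
  Position 2 ('e'): window [0,2] length 3 -- new best
  Position 3 ('a'): repeat (last at 1), move window start to 2
  Position 3 ('a'): window [2,3] length 2
  Position 4 ('f'): window [2,4] length 3
  Position 5 ('d'): window [2,5] length 4 -- new best
  Position 6 ('b'): window [2,6] length 5 -- new best
  Position 7 ('a'): repeat (last at 3), move window start to 4
  Position 7 ('a'): window [4,7] length 4
Longest substring with no repeats: "eafdb" with length 5

5


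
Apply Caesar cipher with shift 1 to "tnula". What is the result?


Caesar cipher: shift "tnula" by 1
  't' (pos 19) + 1 = pos 20 = 'u'
  'n' (pos 13) + 1 = pos 14 = 'o'
  'u' (pos 20) + 1 = pos 21 = 'v'
  'l' (pos 11) + 1 = pos 12 = 'm'
  'a' (pos 0) + 1 = pos 1 = 'b'
Result: uovmb

uovmb


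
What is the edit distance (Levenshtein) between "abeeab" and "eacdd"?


Computing edit distance: "abeeab" -> "eacdd"
DP table:
           e    a    c    d    d
      0    1    2    3    4    5
  a   1    1    1    2    3    4
  b   2    2    2    2    3    4
  e   3    2    3    3    3    4
  e   4    3    3    4    4    4
  a   5    4    3    4    5    5
  b   6    5    4    4    5    6
Edit distance = dp[6][5] = 6

6


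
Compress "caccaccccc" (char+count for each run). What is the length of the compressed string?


Input: caccaccccc
Runs:
  'c' x 1 => "c1"
  'a' x 1 => "a1"
  'c' x 2 => "c2"
  'a' x 1 => "a1"
  'c' x 5 => "c5"
Compressed: "c1a1c2a1c5"
Compressed length: 10

10


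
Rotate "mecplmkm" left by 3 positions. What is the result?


Input: "mecplmkm", rotate left by 3
First 3 characters: "mec"
Remaining characters: "plmkm"
Concatenate remaining + first: "plmkm" + "mec" = "plmkmmec"

plmkmmec


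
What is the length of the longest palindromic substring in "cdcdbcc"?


Input: "cdcdbcc"
Checking substrings for palindromes:
  [0:3] "cdc" (len 3) => palindrome
  [1:4] "dcd" (len 3) => palindrome
  [5:7] "cc" (len 2) => palindrome
Longest palindromic substring: "cdc" with length 3

3


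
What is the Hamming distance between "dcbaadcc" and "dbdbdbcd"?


Comparing "dcbaadcc" and "dbdbdbcd" position by position:
  Position 0: 'd' vs 'd' => same
  Position 1: 'c' vs 'b' => differ
  Position 2: 'b' vs 'd' => differ
  Position 3: 'a' vs 'b' => differ
  Position 4: 'a' vs 'd' => differ
  Position 5: 'd' vs 'b' => differ
  Position 6: 'c' vs 'c' => same
  Position 7: 'c' vs 'd' => differ
Total differences (Hamming distance): 6

6


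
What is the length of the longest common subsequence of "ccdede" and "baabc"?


LCS of "ccdede" and "baabc"
DP table:
           b    a    a    b    c
      0    0    0    0    0    0
  c   0    0    0    0    0    1
  c   0    0    0    0    0    1
  d   0    0    0    0    0    1
  e   0    0    0    0    0    1
  d   0    0    0    0    0    1
  e   0    0    0    0    0    1
LCS length = dp[6][5] = 1

1


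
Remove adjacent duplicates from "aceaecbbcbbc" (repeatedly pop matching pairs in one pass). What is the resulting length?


Input: aceaecbbcbbc
Stack-based adjacent duplicate removal:
  Read 'a': push. Stack: a
  Read 'c': push. Stack: ac
  Read 'e': push. Stack: ace
  Read 'a': push. Stack: acea
  Read 'e': push. Stack: aceae
  Read 'c': push. Stack: aceaec
  Read 'b': push. Stack: aceaecb
  Read 'b': matches stack top 'b' => pop. Stack: aceaec
  Read 'c': matches stack top 'c' => pop. Stack: aceae
  Read 'b': push. Stack: aceaeb
  Read 'b': matches stack top 'b' => pop. Stack: aceae
  Read 'c': push. Stack: aceaec
Final stack: "aceaec" (length 6)

6
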